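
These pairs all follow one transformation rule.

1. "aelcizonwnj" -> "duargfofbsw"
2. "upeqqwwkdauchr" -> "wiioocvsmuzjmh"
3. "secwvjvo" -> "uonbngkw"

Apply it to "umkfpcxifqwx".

cxhupaxiopme

Looking at the pairs, the operation is to move the first 2 characters to the end (rotate left by 2), then shift every letter 8 places backward in the alphabet (wrapping around).
Doing the same to "umkfpcxifqwx": "cxhupaxiopme".
(Check on "upeqqwwkdauchr": → "eqqwwkdauchrup" → "wiioocvsmuzjmh" ✓)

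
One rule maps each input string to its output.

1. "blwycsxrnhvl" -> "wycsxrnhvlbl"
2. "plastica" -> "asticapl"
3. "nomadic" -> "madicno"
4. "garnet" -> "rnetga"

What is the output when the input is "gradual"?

Looking at the pairs, the operation is to move the first 2 characters to the end (rotate left by 2).
On "gradual" that produces "adualgr".

adualgr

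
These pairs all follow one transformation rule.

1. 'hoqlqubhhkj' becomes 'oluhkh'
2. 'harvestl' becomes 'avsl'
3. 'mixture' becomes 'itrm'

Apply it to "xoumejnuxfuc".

omjufc

Rule — move the first character to the end, then keep every other character starting from the first (positions 1st, 3rd, 5th, ...).
Working it through for "xoumejnuxfuc": intermediate "oumejnuxfucx", final "omjufc".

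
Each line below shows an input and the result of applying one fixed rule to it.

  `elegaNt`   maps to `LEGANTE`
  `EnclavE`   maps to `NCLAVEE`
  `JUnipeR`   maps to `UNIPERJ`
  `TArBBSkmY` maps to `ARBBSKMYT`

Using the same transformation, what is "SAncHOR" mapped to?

ANCHORS

The transformation: move the first character to the end, then convert every letter to uppercase.
On "SAncHOR": the first step gives "AncHORS", and the second then gives "ANCHORS".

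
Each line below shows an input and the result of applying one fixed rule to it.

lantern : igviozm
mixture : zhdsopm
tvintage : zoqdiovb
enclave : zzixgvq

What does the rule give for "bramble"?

The rule is to shift every letter 5 places backward in the alphabet (wrapping around), then move the last character to the front.
For "bramble", step one produces "wmvhwgz"; step two turns that into "zwmvhwg".

zwmvhwg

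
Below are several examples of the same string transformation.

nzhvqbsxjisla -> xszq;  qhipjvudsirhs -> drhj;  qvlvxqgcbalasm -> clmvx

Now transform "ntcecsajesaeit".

Looking at the pairs, the operation is to keep one character in every 3, starting at position 2 (positions 2nd, 5th, 8th, ...), then move the first 2 characters to the end (rotate left by 2).
For "ntcecsajesaeit", step one produces "tcjat"; step two turns that into "jattc".

jattc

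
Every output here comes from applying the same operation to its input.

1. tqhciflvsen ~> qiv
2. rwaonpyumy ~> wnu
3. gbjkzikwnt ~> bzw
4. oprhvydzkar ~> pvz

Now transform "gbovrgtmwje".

The pattern: delete the last 2 characters, then keep one character in every 3, starting at position 2 (positions 2nd, 5th, 8th, ...).
For "gbovrgtmwje", step one produces "gbovrgtmw"; step two turns that into "brm".

brm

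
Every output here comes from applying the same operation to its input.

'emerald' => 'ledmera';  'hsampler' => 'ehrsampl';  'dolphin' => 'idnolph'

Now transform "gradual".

aglradu

Rule — swap the first and last characters, then move the last 2 characters to the front (rotate right by 2).
"gradual" → "lraduag" → "aglradu".
(Check on "hsampler": → "rsampleh" → "ehrsampl" ✓)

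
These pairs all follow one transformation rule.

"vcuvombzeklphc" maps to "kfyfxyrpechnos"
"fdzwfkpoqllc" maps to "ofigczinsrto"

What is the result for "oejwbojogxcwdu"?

Looking at the pairs, the operation is to move the last 2 characters to the front (rotate right by 2), then shift every letter 3 places forward in the alphabet (wrapping around).
Starting from "oejwbojogxcwdu": after the first operation, "duoejwbojogxcw"; after the second, "gxrhmzermrjafz".
(Check on "fdzwfkpoqllc": → "lcfdzwfkpoql" → "ofigczinsrto" ✓)

gxrhmzermrjafz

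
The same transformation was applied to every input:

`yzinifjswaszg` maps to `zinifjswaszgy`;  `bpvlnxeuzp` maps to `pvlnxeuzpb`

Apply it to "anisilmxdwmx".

nisilmxdwmxa

The pattern: move the first character to the end.
So "anisilmxdwmx" becomes "nisilmxdwmxa".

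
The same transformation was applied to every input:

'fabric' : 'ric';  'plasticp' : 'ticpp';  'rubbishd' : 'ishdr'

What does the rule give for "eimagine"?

ginee

The rule is to swap the front and back halves of the string, then delete the last 3 characters.
"eimagine" → "gineeima" → "ginee".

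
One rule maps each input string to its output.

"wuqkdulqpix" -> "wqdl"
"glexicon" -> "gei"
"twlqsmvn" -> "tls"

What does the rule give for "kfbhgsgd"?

What's happening: delete the last 3 characters, then keep every other character starting from the first (positions 1st, 3rd, 5th, ...).
Working it through for "kfbhgsgd": intermediate "kfbhg", final "kbg".

kbg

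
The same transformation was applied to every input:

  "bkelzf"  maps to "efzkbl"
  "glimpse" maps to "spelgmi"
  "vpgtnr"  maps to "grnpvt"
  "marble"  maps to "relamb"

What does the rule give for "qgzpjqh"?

qjhgqpz

What's happening: swap each adjacent pair of characters (1↔2, 3↔4, ...), then move the last 3 characters to the front (rotate right by 3).
Applying both steps to "qgzpjqh": "gqpzqjh", then "qjhgqpz".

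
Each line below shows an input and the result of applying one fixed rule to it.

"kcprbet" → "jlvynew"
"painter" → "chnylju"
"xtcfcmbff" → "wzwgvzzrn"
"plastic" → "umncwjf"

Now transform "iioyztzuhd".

istntobxcc

The rule is to move the first 2 characters to the end (rotate left by 2), then shift every letter 6 places backward in the alphabet (wrapping around).
On "iioyztzuhd": the first step gives "oyztzuhdii", and the second then gives "istntobxcc".
(Check on "plastic": → "asticpl" → "umncwjf" ✓)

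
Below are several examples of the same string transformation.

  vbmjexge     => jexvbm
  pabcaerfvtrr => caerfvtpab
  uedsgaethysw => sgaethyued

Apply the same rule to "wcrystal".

ystwcr

The rule is to delete the last 2 characters, then move the first 3 characters to the end (rotate left by 3).
Starting from "wcrystal": after the first operation, "wcryst"; after the second, "ystwcr".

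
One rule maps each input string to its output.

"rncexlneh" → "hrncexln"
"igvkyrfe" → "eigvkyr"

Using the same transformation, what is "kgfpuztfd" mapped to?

Looking at the pairs, the operation is to move the last 2 characters to the front (rotate right by 2), then delete the first character.
Starting from "kgfpuztfd": after the first operation, "fdkgfpuzt"; after the second, "dkgfpuzt".

dkgfpuzt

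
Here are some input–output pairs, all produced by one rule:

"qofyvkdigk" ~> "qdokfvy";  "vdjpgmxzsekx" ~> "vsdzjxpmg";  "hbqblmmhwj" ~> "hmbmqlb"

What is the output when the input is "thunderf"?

The pattern: delete the last 3 characters, then take characters alternately from the front and the back (1st, last, 2nd, 2nd-last, ...).
Working it through for "thunderf": intermediate "thund", final "tdhnu".

tdhnu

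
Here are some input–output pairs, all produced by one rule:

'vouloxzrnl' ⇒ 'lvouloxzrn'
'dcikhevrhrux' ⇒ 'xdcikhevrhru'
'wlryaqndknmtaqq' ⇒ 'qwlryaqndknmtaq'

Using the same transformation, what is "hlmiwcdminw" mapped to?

whlmiwcdmin

Looking at the pairs, the operation is to move the last character to the front.
For "hlmiwcdminw" the result is "whlmiwcdmin".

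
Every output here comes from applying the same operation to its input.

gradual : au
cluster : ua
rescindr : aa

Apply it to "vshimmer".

In each case the input is transformed by: shift every letter 9 places forward in the alphabet (wrapping around), then keep only the vowels.
"vshimmer" → "ebqrvvna" → "ea".
(Check on "gradual": → "pajmdju" → "au" ✓)

ea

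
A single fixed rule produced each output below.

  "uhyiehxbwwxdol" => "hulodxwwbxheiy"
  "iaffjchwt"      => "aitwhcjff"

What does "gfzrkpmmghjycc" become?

fgccyjhgmmpkrz

In each case the input is transformed by: reverse the string, then move the last 2 characters to the front (rotate right by 2).
Starting from "gfzrkpmmghjycc": after the first operation, "ccyjhgmmpkrzfg"; after the second, "fgccyjhgmmpkrz".
(Check on "uhyiehxbwwxdol": → "lodxwwbxheiyhu" → "hulodxwwbxheiy" ✓)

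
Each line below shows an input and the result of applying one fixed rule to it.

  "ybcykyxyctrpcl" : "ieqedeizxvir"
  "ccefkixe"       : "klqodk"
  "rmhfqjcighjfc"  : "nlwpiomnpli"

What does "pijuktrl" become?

paqzxr

The rule is to delete the first 2 characters, then shift every letter 6 places forward in the alphabet (wrapping around).
For "pijuktrl" the result is "paqzxr".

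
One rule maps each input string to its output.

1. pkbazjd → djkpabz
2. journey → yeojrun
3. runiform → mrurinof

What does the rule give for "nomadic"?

In each case the input is transformed by: move the last 2 characters to the front (rotate right by 2), then swap each adjacent pair of characters (1↔2, 3↔4, ...).
For "nomadic", step one produces "icnomad"; step two turns that into "cionamd".
(Check on "pkbazjd": → "jdpkbaz" → "djkpabz" ✓)

cionamd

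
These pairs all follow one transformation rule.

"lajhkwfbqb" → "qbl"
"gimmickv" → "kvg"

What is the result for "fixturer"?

erf

The rule is to move the last 2 characters to the front (rotate right by 2), then keep only the first 3 characters.
On "fixturer": the first step gives "erfixtur", and the second then gives "erf".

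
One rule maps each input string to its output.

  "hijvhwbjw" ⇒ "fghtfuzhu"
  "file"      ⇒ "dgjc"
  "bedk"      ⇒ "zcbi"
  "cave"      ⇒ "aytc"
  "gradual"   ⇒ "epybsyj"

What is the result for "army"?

ypkw

In each case the input is transformed by: shift every letter 2 places backward in the alphabet (wrapping around).
For "army" the result is "ypkw".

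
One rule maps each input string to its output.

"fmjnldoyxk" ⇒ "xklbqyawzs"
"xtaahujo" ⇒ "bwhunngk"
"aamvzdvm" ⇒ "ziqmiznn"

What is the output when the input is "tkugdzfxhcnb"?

The rule is to shift every letter 13 places forward in the alphabet (wrapping around) — i.e. ROT13, then reverse the string.
Applying both steps to "tkugdzfxhcnb": "gxhtqmskupao", then "oapuksmqthxg".

oapuksmqthxg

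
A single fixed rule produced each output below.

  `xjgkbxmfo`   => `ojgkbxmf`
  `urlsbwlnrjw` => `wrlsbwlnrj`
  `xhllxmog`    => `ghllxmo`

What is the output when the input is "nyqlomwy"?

yyqlomw

The rule is to delete the first character, then move the last character to the front.
"nyqlomwy" → "yqlomwy" → "yyqlomw".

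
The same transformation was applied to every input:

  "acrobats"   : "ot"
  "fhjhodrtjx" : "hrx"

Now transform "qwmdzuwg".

The rule is to move the first character to the end, then keep one character in every 3, starting at position 3 (positions 3rd, 6th, 9th, ...).
Applying that to "qwmdzuwg" gives "dw".

dw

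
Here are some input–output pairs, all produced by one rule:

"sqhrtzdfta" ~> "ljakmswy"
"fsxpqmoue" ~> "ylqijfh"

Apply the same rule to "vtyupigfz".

omrnibz

The pattern: delete the last 2 characters, then shift every letter 7 places backward in the alphabet (wrapping around).
Applying both steps to "vtyupigfz": "vtyupig", then "omrnibz".
(Check on "sqhrtzdfta": → "sqhrtzdf" → "ljakmswy" ✓)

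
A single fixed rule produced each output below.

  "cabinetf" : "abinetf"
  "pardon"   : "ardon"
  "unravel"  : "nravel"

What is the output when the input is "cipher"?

ipher

What's happening: delete the first character.
So "cipher" becomes "ipher".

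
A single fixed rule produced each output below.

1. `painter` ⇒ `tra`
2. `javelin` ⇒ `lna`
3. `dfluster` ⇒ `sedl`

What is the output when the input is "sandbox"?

The pattern: move the first 3 characters to the end (rotate left by 3), then keep every other character starting from the second (positions 2nd, 4th, 6th, ...).
So "sandbox" becomes "bxa".

bxa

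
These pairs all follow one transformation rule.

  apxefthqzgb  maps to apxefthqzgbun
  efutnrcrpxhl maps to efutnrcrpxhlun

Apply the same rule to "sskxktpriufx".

sskxktpriufxun

What's happening: append "un".
On "sskxktpriufx" that produces "sskxktpriufxun".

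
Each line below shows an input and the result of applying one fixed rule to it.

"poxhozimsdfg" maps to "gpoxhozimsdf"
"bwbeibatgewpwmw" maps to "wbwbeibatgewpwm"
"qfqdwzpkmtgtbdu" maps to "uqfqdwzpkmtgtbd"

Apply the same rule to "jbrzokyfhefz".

Each output is the input with this applied: move the last character to the front.
For "jbrzokyfhefz" the result is "zjbrzokyfhef".

zjbrzokyfhef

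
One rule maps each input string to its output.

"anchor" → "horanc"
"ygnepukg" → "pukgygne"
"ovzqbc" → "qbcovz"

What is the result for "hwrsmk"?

What's happening: swap the front and back halves of the string.
"hwrsmk" → "smkhwr".

smkhwr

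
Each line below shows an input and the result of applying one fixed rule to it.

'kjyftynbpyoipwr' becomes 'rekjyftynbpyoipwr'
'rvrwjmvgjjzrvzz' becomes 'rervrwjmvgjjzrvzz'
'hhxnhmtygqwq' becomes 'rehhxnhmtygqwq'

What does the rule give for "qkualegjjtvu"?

Rule — prepend "re".
Applying that to "qkualegjjtvu" gives "reqkualegjjtvu".

reqkualegjjtvu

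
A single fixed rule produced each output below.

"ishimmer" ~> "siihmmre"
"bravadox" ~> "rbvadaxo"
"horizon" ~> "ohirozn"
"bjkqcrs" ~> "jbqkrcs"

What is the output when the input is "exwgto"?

xegwot

Each output is the input with this applied: swap each adjacent pair of characters (1↔2, 3↔4, ...).
Applying that to "exwgto" gives "xegwot".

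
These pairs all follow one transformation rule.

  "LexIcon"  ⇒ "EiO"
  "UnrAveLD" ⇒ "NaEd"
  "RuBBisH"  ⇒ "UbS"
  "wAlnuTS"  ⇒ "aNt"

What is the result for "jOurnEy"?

Looking at the pairs, the operation is to flip the case of every letter, then keep every other character starting from the second (positions 2nd, 4th, 6th, ...).
Working it through for "jOurnEy": intermediate "JoURNeY", final "oRe".

oRe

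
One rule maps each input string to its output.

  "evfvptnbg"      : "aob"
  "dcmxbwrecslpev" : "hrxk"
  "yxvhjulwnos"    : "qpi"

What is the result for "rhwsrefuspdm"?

rznh

Each output is the input with this applied: shift every letter 5 places backward in the alphabet (wrapping around), then keep one character in every 3, starting at position 3 (positions 3rd, 6th, 9th, ...).
So "rhwsrefuspdm" becomes "rznh".
(Check on "yxvhjulwnos": → "tsqcepgrijn" → "qpi" ✓)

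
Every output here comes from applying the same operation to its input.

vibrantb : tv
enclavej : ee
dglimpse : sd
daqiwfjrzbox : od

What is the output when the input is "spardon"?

The rule is to swap the first and last characters, then keep only the last 2 characters.
Applying both steps to "spardon": "npardos", then "os".

os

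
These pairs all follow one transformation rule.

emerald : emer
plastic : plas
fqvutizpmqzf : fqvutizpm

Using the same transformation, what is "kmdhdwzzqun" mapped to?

kmdhdwzz

Looking at the pairs, the operation is to delete the last 3 characters.
Doing the same to "kmdhdwzzqun": "kmdhdwzz".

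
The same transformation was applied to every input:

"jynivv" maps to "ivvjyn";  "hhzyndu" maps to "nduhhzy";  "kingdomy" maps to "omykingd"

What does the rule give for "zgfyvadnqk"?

nqkzgfyvad

In each case the input is transformed by: move the last 3 characters to the front (rotate right by 3).
On "zgfyvadnqk" that produces "nqkzgfyvad".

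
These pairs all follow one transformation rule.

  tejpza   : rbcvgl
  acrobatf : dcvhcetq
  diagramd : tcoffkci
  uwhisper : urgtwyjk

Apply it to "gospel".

rgniqu

The rule is to swap the front and back halves of the string, then shift every letter 2 places forward in the alphabet (wrapping around).
"gospel" → "pelgos" → "rgniqu".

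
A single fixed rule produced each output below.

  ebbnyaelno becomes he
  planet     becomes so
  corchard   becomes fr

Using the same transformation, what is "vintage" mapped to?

yl

The pattern: shift every letter 3 places forward in the alphabet (wrapping around), then keep only the first 2 characters.
Starting from "vintage": after the first operation, "ylqwdjh"; after the second, "yl".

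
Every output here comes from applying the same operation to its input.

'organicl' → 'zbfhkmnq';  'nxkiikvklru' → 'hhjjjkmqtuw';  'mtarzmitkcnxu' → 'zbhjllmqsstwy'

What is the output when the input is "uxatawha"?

zzzgstvw

Rule — sort the characters into alphabetical order, then shift every letter 1 place backward in the alphabet (wrapping around).
Applying both steps to "uxatawha": "aaahtuwx", then "zzzgstvw".
(Check on "mtarzmitkcnxu": → "acikmmnrttuxz" → "zbhjllmqsstwy" ✓)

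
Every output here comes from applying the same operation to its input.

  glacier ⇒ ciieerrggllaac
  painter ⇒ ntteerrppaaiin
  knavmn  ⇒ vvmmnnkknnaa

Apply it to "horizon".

Rule — double every character, then swap the front and back halves of the string.
For "horizon" the result is "izzoonnhhoorri".

izzoonnhhoorri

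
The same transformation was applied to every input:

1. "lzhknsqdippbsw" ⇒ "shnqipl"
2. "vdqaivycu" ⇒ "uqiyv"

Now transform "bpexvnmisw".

sevmb

Each output is the input with this applied: keep every other character starting from the first (positions 1st, 3rd, 5th, ...), then swap the first and last characters.
Starting from "bpexvnmisw": after the first operation, "bevms"; after the second, "sevmb".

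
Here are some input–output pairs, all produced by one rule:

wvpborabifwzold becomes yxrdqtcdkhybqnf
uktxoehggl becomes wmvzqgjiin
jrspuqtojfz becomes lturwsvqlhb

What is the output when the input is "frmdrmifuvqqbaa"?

htoftokhwxssdcc

The transformation: shift every letter 2 places forward in the alphabet (wrapping around).
On "frmdrmifuvqqbaa" that produces "htoftokhwxssdcc".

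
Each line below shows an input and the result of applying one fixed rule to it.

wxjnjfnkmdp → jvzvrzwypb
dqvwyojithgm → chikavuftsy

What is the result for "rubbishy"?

gnnuetk

The pattern: shift every letter 12 places forward in the alphabet (wrapping around), then delete the first character.
"rubbishy" → "dgnnuetk" → "gnnuetk".
(Check on "dqvwyojithgm": → "pchikavuftsy" → "chikavuftsy" ✓)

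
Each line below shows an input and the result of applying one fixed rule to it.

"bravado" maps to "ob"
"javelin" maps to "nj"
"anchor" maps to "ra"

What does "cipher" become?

rc

The pattern: move the first character to the end, then keep only the last 2 characters.
Starting from "cipher": after the first operation, "ipherc"; after the second, "rc".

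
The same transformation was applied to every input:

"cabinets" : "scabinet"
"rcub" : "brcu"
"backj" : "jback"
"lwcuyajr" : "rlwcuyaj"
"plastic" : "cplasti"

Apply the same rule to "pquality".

Looking at the pairs, the operation is to move the last character to the front.
"pquality" → "ypqualit".

ypqualit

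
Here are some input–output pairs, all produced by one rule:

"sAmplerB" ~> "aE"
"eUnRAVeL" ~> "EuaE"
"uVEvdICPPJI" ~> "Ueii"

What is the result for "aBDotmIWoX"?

Each output is the input with this applied: flip the case of every letter, then keep only the vowels.
Doing the same to "aBDotmIWoX": "AOiO".

AOiO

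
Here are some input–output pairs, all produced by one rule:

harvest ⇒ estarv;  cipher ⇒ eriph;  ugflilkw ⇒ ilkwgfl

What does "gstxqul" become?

qulstx

In each case the input is transformed by: delete the first character, then move the first 3 characters to the end (rotate left by 3).
Doing the same to "gstxqul": "qulstx".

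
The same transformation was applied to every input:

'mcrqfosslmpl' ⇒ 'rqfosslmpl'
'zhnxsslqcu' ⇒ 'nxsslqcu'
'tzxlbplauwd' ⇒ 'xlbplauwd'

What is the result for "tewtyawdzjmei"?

wtyawdzjmei

The rule is to delete the first 2 characters.
On "tewtyawdzjmei" that produces "wtyawdzjmei".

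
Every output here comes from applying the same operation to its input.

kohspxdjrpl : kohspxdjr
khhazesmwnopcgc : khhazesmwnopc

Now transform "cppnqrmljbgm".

cppnqrmljb

Each output is the input with this applied: delete the last 2 characters.
Applying that to "cppnqrmljbgm" gives "cppnqrmljb".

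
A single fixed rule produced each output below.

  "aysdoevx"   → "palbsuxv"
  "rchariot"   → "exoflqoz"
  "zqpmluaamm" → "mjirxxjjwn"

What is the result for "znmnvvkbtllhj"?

The rule is to shift every letter 3 places backward in the alphabet (wrapping around), then move the first 2 characters to the end (rotate left by 2).
Working it through for "znmnvvkbtllhj": intermediate "wkjksshyqiieg", final "jksshyqiiegwk".

jksshyqiiegwk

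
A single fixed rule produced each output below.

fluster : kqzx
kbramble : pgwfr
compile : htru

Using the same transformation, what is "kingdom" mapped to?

pnsl

In each case the input is transformed by: delete the last 3 characters, then shift every letter 5 places forward in the alphabet (wrapping around).
"kingdom" → "king" → "pnsl".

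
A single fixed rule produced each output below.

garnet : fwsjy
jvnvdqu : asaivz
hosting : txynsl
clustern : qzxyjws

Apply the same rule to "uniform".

snktwr

The rule is to delete the first character, then shift every letter 5 places forward in the alphabet (wrapping around).
For "uniform", step one produces "niform"; step two turns that into "snktwr".
(Check on "jvnvdqu": → "vnvdqu" → "asaivz" ✓)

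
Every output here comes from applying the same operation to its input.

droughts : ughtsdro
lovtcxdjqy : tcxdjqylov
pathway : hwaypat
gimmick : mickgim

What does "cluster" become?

sterclu

Rule — move the first 3 characters to the end (rotate left by 3).
Doing the same to "cluster": "sterclu".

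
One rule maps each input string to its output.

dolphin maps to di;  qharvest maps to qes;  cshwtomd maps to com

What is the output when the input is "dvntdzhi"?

The pattern: swap each adjacent pair of characters (1↔2, 3↔4, ...), then keep one character in every 3, starting at position 2 (positions 2nd, 5th, 8th, ...).
Working it through for "dvntdzhi": intermediate "vdtnzdih", final "dzh".

dzh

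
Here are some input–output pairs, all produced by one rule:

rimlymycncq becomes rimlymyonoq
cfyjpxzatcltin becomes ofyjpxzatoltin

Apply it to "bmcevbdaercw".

Rule — replace every "c" with "o".
For "bmcevbdaercw" the result is "bmoevbdaerow".

bmoevbdaerow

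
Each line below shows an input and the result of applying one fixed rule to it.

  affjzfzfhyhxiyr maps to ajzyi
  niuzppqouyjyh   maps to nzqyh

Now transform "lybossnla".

lon

The rule is to keep one character in every 3, starting at position 1 (positions 1st, 4th, 7th, ...).
So "lybossnla" becomes "lon".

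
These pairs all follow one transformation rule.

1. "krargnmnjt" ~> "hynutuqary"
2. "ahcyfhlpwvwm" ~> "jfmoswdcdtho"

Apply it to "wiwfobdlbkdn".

dmviksirkudp

Looking at the pairs, the operation is to shift every letter 7 places forward in the alphabet (wrapping around), then move the first 2 characters to the end (rotate left by 2).
For "wiwfobdlbkdn" the result is "dmviksirkudp".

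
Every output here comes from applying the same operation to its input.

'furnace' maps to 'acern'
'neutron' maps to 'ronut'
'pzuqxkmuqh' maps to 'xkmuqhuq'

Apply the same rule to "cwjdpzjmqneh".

pzjmqnehjd

Each output is the input with this applied: delete the first 2 characters, then move the first 2 characters to the end (rotate left by 2).
Applying both steps to "cwjdpzjmqneh": "jdpzjmqneh", then "pzjmqnehjd".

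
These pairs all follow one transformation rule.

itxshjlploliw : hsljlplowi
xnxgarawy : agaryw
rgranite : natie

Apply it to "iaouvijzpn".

vujipzn

Looking at the pairs, the operation is to delete the first 3 characters, then swap each adjacent pair of characters (1↔2, 3↔4, ...).
For "iaouvijzpn", step one produces "uvijzpn"; step two turns that into "vujipzn".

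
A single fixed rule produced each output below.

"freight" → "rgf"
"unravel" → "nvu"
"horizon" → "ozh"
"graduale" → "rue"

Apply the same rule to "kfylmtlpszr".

Rule — move the first character to the end, then keep one character in every 3, starting at position 1 (positions 1st, 4th, 7th, ...).
Working it through for "kfylmtlpszr": intermediate "fylmtlpszrk", final "fmpr".

fmpr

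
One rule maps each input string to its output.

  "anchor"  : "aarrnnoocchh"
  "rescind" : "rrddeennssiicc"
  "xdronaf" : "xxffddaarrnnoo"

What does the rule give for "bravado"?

bboorrddaaaavv

In each case the input is transformed by: take characters alternately from the front and the back (1st, last, 2nd, 2nd-last, ...), then double every character.
Working it through for "bravado": intermediate "bordaav", final "bboorrddaaaavv".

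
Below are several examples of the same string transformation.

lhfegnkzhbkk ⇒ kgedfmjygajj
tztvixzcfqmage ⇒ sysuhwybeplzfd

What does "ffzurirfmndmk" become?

eeytqhqelmclj

The transformation: shift every letter 1 place backward in the alphabet (wrapping around).
On "ffzurirfmndmk" that produces "eeytqhqelmclj".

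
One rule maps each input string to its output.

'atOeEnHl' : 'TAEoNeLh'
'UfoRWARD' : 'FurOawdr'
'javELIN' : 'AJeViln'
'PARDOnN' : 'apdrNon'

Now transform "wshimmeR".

Rule — flip the case of every letter, then swap each adjacent pair of characters (1↔2, 3↔4, ...).
Applying both steps to "wshimmeR": "WSHIMMEr", then "SWIHMMrE".

SWIHMMrE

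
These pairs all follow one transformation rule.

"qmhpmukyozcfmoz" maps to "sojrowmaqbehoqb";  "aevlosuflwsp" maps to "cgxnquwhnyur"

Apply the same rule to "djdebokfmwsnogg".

flfgdqmhoyupqii

In each case the input is transformed by: shift every letter 2 places forward in the alphabet (wrapping around).
Applying that to "djdebokfmwsnogg" gives "flfgdqmhoyupqii".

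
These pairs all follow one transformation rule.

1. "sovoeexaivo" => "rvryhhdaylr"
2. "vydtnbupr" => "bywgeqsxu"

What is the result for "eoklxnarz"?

rhonqaudc

Rule — swap each adjacent pair of characters (1↔2, 3↔4, ...), then shift every letter 3 places forward in the alphabet (wrapping around).
On "eoklxnarz": the first step gives "oelknxraz", and the second then gives "rhonqaudc".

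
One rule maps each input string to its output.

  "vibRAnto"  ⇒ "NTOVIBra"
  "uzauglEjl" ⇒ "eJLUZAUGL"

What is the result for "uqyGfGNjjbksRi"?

SrIUQYgFgnJJBK

The pattern: flip the case of every letter, then move the last 3 characters to the front (rotate right by 3).
For "uqyGfGNjjbksRi", step one produces "UQYgFgnJJBKSrI"; step two turns that into "SrIUQYgFgnJJBK".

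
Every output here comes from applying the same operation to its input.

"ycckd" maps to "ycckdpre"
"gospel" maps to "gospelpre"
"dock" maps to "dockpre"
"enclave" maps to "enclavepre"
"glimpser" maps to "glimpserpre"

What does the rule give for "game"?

gamepre

In each case the input is transformed by: append "pre".
So "game" becomes "gamepre".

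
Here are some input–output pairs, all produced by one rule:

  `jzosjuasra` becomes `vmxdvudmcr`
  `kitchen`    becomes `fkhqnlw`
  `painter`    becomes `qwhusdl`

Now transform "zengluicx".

joxlfachq

Each output is the input with this applied: shift every letter 3 places forward in the alphabet (wrapping around), then move the first 3 characters to the end (rotate left by 3).
Applying both steps to "zengluicx": "chqjoxlfa", then "joxlfachq".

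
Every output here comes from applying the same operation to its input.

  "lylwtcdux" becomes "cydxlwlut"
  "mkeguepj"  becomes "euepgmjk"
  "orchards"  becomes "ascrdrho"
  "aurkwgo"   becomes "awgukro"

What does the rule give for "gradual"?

Looking at the pairs, the operation is to sort the characters into alphabetical order, then take characters alternately from the front and the back (1st, last, 2nd, 2nd-last, ...).
Starting from "gradual": after the first operation, "aadglru"; after the second, "auardlg".

auardlg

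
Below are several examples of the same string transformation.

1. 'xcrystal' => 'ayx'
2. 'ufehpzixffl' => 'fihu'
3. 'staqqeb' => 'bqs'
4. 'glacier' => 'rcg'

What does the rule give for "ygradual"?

aay

Rule — keep one character in every 3, starting at position 1 (positions 1st, 4th, 7th, ...), then reverse the string.
For "ygradual", step one produces "yaa"; step two turns that into "aay".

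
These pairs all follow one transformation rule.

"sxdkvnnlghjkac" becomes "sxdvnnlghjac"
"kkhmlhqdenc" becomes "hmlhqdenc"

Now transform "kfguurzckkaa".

In each case the input is transformed by: remove every "k".
Applying that to "kfguurzckkaa" gives "fguurzcaa".

fguurzcaa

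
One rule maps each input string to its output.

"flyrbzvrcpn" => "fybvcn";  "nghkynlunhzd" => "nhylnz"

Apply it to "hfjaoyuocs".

hjouc

The rule is to keep every other character starting from the first (positions 1st, 3rd, 5th, ...).
On "hfjaoyuocs" that produces "hjouc".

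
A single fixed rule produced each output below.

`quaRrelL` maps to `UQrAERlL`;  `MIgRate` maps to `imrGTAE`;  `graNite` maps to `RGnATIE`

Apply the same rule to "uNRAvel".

nUarEVL

Each output is the input with this applied: swap each adjacent pair of characters (1↔2, 3↔4, ...), then flip the case of every letter.
Starting from "uNRAvel": after the first operation, "NuARevl"; after the second, "nUarEVL".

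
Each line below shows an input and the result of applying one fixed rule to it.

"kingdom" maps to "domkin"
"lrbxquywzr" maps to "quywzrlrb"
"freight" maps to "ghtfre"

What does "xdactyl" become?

tylxda

In each case the input is transformed by: move the first 3 characters to the end (rotate left by 3), then delete the first character.
"xdactyl" → "ctylxda" → "tylxda".
(Check on "freight": → "ightfre" → "ghtfre" ✓)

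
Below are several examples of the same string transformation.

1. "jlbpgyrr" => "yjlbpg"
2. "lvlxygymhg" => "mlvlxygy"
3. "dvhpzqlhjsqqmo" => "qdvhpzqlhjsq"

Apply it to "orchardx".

In each case the input is transformed by: delete the last 2 characters, then move the last character to the front.
On "orchardx": the first step gives "orchar", and the second then gives "rorcha".

rorcha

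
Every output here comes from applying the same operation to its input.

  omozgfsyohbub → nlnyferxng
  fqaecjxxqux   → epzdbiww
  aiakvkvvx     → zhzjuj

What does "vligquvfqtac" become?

ukhfptuep

What's happening: shift every letter 1 place backward in the alphabet (wrapping around), then delete the last 3 characters.
Applying both steps to "vligquvfqtac": "ukhfptuepszb", then "ukhfptuep".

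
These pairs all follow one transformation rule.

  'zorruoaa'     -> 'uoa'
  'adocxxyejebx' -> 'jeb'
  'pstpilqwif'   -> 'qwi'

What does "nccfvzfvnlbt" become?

nlb

The pattern: move the last character to the front, then keep only the last 3 characters.
Applying that to "nccfvzfvnlbt" gives "nlb".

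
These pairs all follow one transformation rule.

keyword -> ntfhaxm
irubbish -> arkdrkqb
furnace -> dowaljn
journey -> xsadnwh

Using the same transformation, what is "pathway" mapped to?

jyqcjfh

What's happening: swap each adjacent pair of characters (1↔2, 3↔4, ...), then shift every letter 9 places forward in the alphabet (wrapping around).
"pathway" → "jyqcjfh".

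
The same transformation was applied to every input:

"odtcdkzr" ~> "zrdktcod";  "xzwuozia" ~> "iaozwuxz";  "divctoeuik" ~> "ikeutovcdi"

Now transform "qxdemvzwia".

In each case the input is transformed by: reverse the string, then swap each adjacent pair of characters (1↔2, 3↔4, ...).
"qxdemvzwia" → "iazwmvdeqx".

iazwmvdeqx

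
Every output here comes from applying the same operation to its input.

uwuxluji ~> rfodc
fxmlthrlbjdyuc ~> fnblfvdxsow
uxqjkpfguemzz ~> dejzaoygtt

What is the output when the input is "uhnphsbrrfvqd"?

jbmvllzpkx

Looking at the pairs, the operation is to delete the first 3 characters, then shift every letter 6 places backward in the alphabet (wrapping around).
On "uhnphsbrrfvqd" that produces "jbmvllzpkx".
(Check on "uxqjkpfguemzz": → "jkpfguemzz" → "dejzaoygtt" ✓)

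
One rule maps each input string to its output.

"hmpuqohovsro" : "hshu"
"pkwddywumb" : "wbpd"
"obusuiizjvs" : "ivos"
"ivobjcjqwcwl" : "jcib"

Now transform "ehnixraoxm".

What's happening: keep one character in every 3, starting at position 1 (positions 1st, 4th, 7th, ...), then move the last 2 characters to the front (rotate right by 2).
On "ehnixraoxm": the first step gives "eiam", and the second then gives "amei".

amei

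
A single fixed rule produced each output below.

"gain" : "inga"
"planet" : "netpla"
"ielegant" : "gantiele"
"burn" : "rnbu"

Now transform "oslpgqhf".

gqhfoslp

Looking at the pairs, the operation is to swap the front and back halves of the string.
For "oslpgqhf" the result is "gqhfoslp".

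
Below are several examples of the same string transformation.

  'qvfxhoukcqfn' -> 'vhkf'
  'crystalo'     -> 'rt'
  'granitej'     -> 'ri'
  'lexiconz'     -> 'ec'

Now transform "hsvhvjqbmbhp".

Rule — delete the last character, then keep one character in every 3, starting at position 2 (positions 2nd, 5th, 8th, ...).
On "hsvhvjqbmbhp": the first step gives "hsvhvjqbmbh", and the second then gives "svbh".

svbh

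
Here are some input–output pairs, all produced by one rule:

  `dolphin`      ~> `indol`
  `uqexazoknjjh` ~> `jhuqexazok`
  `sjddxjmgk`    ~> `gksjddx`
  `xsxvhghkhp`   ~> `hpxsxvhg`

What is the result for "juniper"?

erjun

Rule — move the last 2 characters to the front (rotate right by 2), then delete the last 2 characters.
"juniper" → "erjunip" → "erjun".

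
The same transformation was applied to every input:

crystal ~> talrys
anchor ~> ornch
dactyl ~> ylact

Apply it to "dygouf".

Each output is the input with this applied: delete the first character, then move the first 3 characters to the end (rotate left by 3).
For "dygouf", step one produces "ygouf"; step two turns that into "ufygo".

ufygo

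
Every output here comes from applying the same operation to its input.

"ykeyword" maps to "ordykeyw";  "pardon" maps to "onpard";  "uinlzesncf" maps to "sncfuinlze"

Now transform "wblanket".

The rule is to swap the front and back halves of the string, then move the first character to the end.
For "wblanket", step one produces "nketwbla"; step two turns that into "ketwblan".
(Check on "uinlzesncf": → "esncfuinlz" → "sncfuinlze" ✓)

ketwblan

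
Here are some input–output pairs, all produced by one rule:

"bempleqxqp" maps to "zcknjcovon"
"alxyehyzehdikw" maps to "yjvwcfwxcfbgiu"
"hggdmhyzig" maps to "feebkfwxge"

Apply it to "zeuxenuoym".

The transformation: shift every letter 2 places backward in the alphabet (wrapping around).
"zeuxenuoym" → "xcsvclsmwk".

xcsvclsmwk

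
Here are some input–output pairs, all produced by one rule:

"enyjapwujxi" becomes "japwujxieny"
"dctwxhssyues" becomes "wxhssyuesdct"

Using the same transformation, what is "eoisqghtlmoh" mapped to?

sqghtlmoheoi

Looking at the pairs, the operation is to move the first 3 characters to the end (rotate left by 3).
Applying that to "eoisqghtlmoh" gives "sqghtlmoheoi".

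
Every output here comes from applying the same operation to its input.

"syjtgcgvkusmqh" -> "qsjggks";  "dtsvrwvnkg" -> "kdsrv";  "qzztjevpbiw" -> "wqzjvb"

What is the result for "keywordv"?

dkyo

In each case the input is transformed by: keep every other character starting from the first (positions 1st, 3rd, 5th, ...), then move the last character to the front.
Working it through for "keywordv": intermediate "kyod", final "dkyo".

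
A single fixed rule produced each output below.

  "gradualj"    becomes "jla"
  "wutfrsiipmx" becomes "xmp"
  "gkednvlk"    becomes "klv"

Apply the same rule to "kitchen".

The rule is to reverse the string, then keep only the first 3 characters.
"kitchen" → "neh".
(Check on "gradualj": → "jlaudarg" → "jla" ✓)

neh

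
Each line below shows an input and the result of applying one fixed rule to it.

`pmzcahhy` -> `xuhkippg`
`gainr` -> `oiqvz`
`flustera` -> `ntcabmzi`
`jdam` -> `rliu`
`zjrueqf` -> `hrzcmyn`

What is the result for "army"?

izug

The rule is to shift every letter 8 places forward in the alphabet (wrapping around).
On "army" that produces "izug".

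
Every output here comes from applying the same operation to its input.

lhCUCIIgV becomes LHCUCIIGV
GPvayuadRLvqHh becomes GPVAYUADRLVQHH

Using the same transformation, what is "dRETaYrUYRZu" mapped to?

The transformation: convert every letter to uppercase.
Doing the same to "dRETaYrUYRZu": "DRETAYRUYRZU".

DRETAYRUYRZU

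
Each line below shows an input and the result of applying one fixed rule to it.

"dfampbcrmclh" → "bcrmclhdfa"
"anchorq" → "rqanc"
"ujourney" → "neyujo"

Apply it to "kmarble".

lekma

Each output is the input with this applied: move the first 3 characters to the end (rotate left by 3), then delete the first 2 characters.
Working it through for "kmarble": intermediate "rblekma", final "lekma".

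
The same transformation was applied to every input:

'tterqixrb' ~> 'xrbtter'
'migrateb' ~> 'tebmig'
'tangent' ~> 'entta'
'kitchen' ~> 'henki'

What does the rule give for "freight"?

ghtfr

The rule is to move the last 3 characters to the front (rotate right by 3), then delete the last 2 characters.
On "freight": the first step gives "ghtfrei", and the second then gives "ghtfr".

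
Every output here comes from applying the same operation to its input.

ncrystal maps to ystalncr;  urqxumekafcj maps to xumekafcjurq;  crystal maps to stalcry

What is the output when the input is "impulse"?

What's happening: move the first 3 characters to the end (rotate left by 3).
So "impulse" becomes "ulseimp".

ulseimp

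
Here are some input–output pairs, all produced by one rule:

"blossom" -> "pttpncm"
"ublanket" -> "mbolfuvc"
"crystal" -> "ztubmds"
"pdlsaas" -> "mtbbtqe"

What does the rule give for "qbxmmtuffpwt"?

Rule — move the first 2 characters to the end (rotate left by 2), then shift every letter 1 place forward in the alphabet (wrapping around).
"qbxmmtuffpwt" → "xmmtuffpwtqb" → "ynnuvggqxurc".

ynnuvggqxurc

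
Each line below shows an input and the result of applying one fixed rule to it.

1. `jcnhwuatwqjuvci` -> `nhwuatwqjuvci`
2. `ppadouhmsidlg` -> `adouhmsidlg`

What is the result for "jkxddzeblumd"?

xddzeblumd

Rule — delete the first 2 characters.
For "jkxddzeblumd" the result is "xddzeblumd".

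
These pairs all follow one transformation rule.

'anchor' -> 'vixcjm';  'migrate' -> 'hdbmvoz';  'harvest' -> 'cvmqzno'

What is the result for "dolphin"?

yjgkcdi

The pattern: shift every letter 5 places backward in the alphabet (wrapping around).
Doing the same to "dolphin": "yjgkcdi".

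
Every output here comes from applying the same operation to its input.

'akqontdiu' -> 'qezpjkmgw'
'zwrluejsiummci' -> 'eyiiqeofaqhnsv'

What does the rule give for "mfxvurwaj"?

The transformation: reverse the string, then shift every letter 4 places backward in the alphabet (wrapping around).
"mfxvurwaj" → "fwsnqrtbi".

fwsnqrtbi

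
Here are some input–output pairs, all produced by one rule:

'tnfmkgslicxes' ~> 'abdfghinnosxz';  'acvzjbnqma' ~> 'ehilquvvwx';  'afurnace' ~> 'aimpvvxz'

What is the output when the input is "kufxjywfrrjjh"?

The rule is to shift every letter 5 places backward in the alphabet (wrapping around), then sort the characters into alphabetical order.
For "kufxjywfrrjjh", step one produces "fpasetrammeec"; step two turns that into "aaceeefmmprst".

aaceeefmmprst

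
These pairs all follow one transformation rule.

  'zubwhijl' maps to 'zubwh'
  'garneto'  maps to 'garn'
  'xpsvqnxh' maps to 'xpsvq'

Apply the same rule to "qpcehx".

qpc

The rule is to delete the last 3 characters.
So "qpcehx" becomes "qpc".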